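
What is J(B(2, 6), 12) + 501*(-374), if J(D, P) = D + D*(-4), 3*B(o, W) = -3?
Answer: -187371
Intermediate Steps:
B(o, W) = -1 (B(o, W) = (⅓)*(-3) = -1)
J(D, P) = -3*D (J(D, P) = D - 4*D = -3*D)
J(B(2, 6), 12) + 501*(-374) = -3*(-1) + 501*(-374) = 3 - 187374 = -187371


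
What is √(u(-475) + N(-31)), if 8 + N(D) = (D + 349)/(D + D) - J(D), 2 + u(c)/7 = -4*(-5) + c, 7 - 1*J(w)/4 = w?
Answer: 4*I*√202058/31 ≈ 58.001*I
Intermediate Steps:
J(w) = 28 - 4*w
u(c) = 126 + 7*c (u(c) = -14 + 7*(-4*(-5) + c) = -14 + 7*(20 + c) = -14 + (140 + 7*c) = 126 + 7*c)
N(D) = -36 + 4*D + (349 + D)/(2*D) (N(D) = -8 + ((D + 349)/(D + D) - (28 - 4*D)) = -8 + ((349 + D)/((2*D)) + (-28 + 4*D)) = -8 + ((349 + D)*(1/(2*D)) + (-28 + 4*D)) = -8 + ((349 + D)/(2*D) + (-28 + 4*D)) = -8 + (-28 + 4*D + (349 + D)/(2*D)) = -36 + 4*D + (349 + D)/(2*D))
√(u(-475) + N(-31)) = √((126 + 7*(-475)) + (½)*(349 - 31*(-71 + 8*(-31)))/(-31)) = √((126 - 3325) + (½)*(-1/31)*(349 - 31*(-71 - 248))) = √(-3199 + (½)*(-1/31)*(349 - 31*(-319))) = √(-3199 + (½)*(-1/31)*(349 + 9889)) = √(-3199 + (½)*(-1/31)*10238) = √(-3199 - 5119/31) = √(-104288/31) = 4*I*√202058/31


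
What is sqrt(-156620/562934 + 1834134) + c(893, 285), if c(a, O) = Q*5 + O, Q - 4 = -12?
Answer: 245 + 2*sqrt(36326702135401289)/281467 ≈ 1599.3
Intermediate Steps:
Q = -8 (Q = 4 - 12 = -8)
c(a, O) = -40 + O (c(a, O) = -8*5 + O = -40 + O)
sqrt(-156620/562934 + 1834134) + c(893, 285) = sqrt(-156620/562934 + 1834134) + (-40 + 285) = sqrt(-156620*1/562934 + 1834134) + 245 = sqrt(-78310/281467 + 1834134) + 245 = sqrt(516248116268/281467) + 245 = 2*sqrt(36326702135401289)/281467 + 245 = 245 + 2*sqrt(36326702135401289)/281467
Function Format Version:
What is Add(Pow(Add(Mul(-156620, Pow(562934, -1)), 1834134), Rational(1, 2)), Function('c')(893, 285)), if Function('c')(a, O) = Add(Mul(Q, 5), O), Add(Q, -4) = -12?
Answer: Add(245, Mul(Rational(2, 281467), Pow(36326702135401289, Rational(1, 2)))) ≈ 1599.3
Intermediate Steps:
Q = -8 (Q = Add(4, -12) = -8)
Function('c')(a, O) = Add(-40, O) (Function('c')(a, O) = Add(Mul(-8, 5), O) = Add(-40, O))
Add(Pow(Add(Mul(-156620, Pow(562934, -1)), 1834134), Rational(1, 2)), Function('c')(893, 285)) = Add(Pow(Add(Mul(-156620, Pow(562934, -1)), 1834134), Rational(1, 2)), Add(-40, 285)) = Add(Pow(Add(Mul(-156620, Rational(1, 562934)), 1834134), Rational(1, 2)), 245) = Add(Pow(Add(Rational(-78310, 281467), 1834134), Rational(1, 2)), 245) = Add(Pow(Rational(516248116268, 281467), Rational(1, 2)), 245) = Add(Mul(Rational(2, 281467), Pow(36326702135401289, Rational(1, 2))), 245) = Add(245, Mul(Rational(2, 281467), Pow(36326702135401289, Rational(1, 2))))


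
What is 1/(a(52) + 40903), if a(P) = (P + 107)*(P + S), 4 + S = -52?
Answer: 1/40267 ≈ 2.4834e-5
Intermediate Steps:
S = -56 (S = -4 - 52 = -56)
a(P) = (-56 + P)*(107 + P) (a(P) = (P + 107)*(P - 56) = (107 + P)*(-56 + P) = (-56 + P)*(107 + P))
1/(a(52) + 40903) = 1/((-5992 + 52² + 51*52) + 40903) = 1/((-5992 + 2704 + 2652) + 40903) = 1/(-636 + 40903) = 1/40267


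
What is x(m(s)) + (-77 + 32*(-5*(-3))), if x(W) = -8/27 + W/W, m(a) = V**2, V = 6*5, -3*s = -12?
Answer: 10900/27 ≈ 403.70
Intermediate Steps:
s = 4 (s = -1/3*(-12) = 4)
V = 30
m(a) = 900 (m(a) = 30**2 = 900)
x(W) = 19/27 (x(W) = -8*1/27 + 1 = -8/27 + 1 = 19/27)
x(m(s)) + (-77 + 32*(-5*(-3))) = 19/27 + (-77 + 32*(-5*(-3))) = 19/27 + (-77 + 32*15) = 19/27 + (-77 + 480) = 19/27 + 403 = 10900/27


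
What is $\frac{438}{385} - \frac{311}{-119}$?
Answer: $\frac{24551}{6545} \approx 3.7511$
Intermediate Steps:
$\frac{438}{385} - \frac{311}{-119} = 438 \cdot \frac{1}{385} - - \frac{311}{119} = \frac{438}{385} + \frac{311}{119} = \frac{24551}{6545}$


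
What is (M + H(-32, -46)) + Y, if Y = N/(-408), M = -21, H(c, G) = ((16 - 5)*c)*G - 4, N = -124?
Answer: 1649065/102 ≈ 16167.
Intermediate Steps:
H(c, G) = -4 + 11*G*c (H(c, G) = (11*c)*G - 4 = 11*G*c - 4 = -4 + 11*G*c)
Y = 31/102 (Y = -124/(-408) = -124*(-1/408) = 31/102 ≈ 0.30392)
(M + H(-32, -46)) + Y = (-21 + (-4 + 11*(-46)*(-32))) + 31/102 = (-21 + (-4 + 16192)) + 31/102 = (-21 + 16188) + 31/102 = 16167 + 31/102 = 1649065/102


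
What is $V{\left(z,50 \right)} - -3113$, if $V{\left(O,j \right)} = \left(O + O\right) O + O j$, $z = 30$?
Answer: $6413$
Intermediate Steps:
$V{\left(O,j \right)} = 2 O^{2} + O j$ ($V{\left(O,j \right)} = 2 O O + O j = 2 O^{2} + O j$)
$V{\left(z,50 \right)} - -3113 = 30 \left(50 + 2 \cdot 30\right) - -3113 = 30 \left(50 + 60\right) + 3113 = 30 \cdot 110 + 3113 = 3300 + 3113 = 6413$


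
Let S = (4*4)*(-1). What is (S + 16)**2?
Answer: 0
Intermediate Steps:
S = -16 (S = 16*(-1) = -16)
(S + 16)**2 = (-16 + 16)**2 = 0**2 = 0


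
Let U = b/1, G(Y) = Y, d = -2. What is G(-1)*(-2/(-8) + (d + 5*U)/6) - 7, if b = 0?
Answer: -83/12 ≈ -6.9167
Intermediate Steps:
U = 0 (U = 0/1 = 0*1 = 0)
G(-1)*(-2/(-8) + (d + 5*U)/6) - 7 = -(-2/(-8) + (-2 + 5*0)/6) - 7 = -(-2*(-⅛) + (-2 + 0)*(⅙)) - 7 = -(¼ - 2*⅙) - 7 = -(¼ - ⅓) - 7 = -1*(-1/12) - 7 = 1/12 - 7 = -83/12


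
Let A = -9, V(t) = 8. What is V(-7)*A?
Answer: -72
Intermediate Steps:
V(-7)*A = 8*(-9) = -72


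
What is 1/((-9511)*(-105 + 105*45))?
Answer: -1/43940820 ≈ -2.2758e-8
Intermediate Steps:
1/((-9511)*(-105 + 105*45)) = -1/(9511*(-105 + 4725)) = -1/9511/4620 = -1/9511*1/4620 = -1/43940820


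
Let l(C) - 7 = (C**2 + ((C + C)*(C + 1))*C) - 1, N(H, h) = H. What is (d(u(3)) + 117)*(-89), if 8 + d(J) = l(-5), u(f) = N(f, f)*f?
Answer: 5340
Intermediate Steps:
l(C) = 6 + C**2 + 2*C**2*(1 + C) (l(C) = 7 + ((C**2 + ((C + C)*(C + 1))*C) - 1) = 7 + ((C**2 + ((2*C)*(1 + C))*C) - 1) = 7 + ((C**2 + (2*C*(1 + C))*C) - 1) = 7 + ((C**2 + 2*C**2*(1 + C)) - 1) = 7 + (-1 + C**2 + 2*C**2*(1 + C)) = 6 + C**2 + 2*C**2*(1 + C))
u(f) = f**2 (u(f) = f*f = f**2)
d(J) = -177 (d(J) = -8 + (6 + 2*(-5)**3 + 3*(-5)**2) = -8 + (6 + 2*(-125) + 3*25) = -8 + (6 - 250 + 75) = -8 - 169 = -177)
(d(u(3)) + 117)*(-89) = (-177 + 117)*(-89) = -60*(-89) = 5340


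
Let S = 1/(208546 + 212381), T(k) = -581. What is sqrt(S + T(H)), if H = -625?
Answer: I*sqrt(102941311929222)/420927 ≈ 24.104*I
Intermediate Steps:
S = 1/420927 ≈ 2.3757e-6
sqrt(S + T(H)) = sqrt(1/420927 - 581) = sqrt(-244558586/420927) = I*sqrt(102941311929222)/420927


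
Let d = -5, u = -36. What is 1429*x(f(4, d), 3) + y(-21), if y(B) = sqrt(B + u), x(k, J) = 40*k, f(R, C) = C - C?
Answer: I*sqrt(57) ≈ 7.5498*I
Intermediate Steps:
f(R, C) = 0
y(B) = sqrt(-36 + B) (y(B) = sqrt(B - 36) = sqrt(-36 + B))
1429*x(f(4, d), 3) + y(-21) = 1429*(40*0) + sqrt(-36 - 21) = 1429*0 + sqrt(-57) = 0 + I*sqrt(57) = I*sqrt(57)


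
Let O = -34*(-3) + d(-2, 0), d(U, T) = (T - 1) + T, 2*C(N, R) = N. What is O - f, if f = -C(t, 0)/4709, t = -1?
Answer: 951217/9418 ≈ 101.00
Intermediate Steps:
C(N, R) = N/2
d(U, T) = -1 + 2*T (d(U, T) = (-1 + T) + T = -1 + 2*T)
f = 1/9418 (f = -(-1)/2/4709 = -1*(-1/2)*(1/4709) = (1/2)*(1/4709) = 1/9418 ≈ 0.00010618)
O = 101 (O = -34*(-3) + (-1 + 2*0) = 102 + (-1 + 0) = 102 - 1 = 101)
O - f = 101 - 1*1/9418 = 101 - 1/9418 = 951217/9418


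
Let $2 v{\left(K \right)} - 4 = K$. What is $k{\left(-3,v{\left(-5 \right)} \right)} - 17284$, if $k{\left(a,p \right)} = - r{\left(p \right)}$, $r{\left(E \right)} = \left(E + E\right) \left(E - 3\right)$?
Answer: $- \frac{34575}{2} \approx -17288.0$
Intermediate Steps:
$r{\left(E \right)} = 2 E \left(-3 + E\right)$
$v{\left(K \right)} = 2 + \frac{K}{2}$
$k{\left(a,p \right)} = - 2 p \left(-3 + p\right)$
$k{\left(-3,v{\left(-5 \right)} \right)} - 17284 = 2 \left(2 + \frac{1}{2} \left(-5\right)\right) \left(3 - \left(2 + \frac{1}{2} \left(-5\right)\right)\right) - 17284 = 2 \left(2 - \frac{5}{2}\right) \left(3 - \left(2 - \frac{5}{2}\right)\right) - 17284 = 2 \left(- \frac{1}{2}\right) \left(3 - - \frac{1}{2}\right) - 17284 = 2 \left(- \frac{1}{2}\right) \left(3 + \frac{1}{2}\right) - 17284 = 2 \left(- \frac{1}{2}\right) \frac{7}{2} - 17284 = - \frac{7}{2} - 17284 = - \frac{34575}{2}$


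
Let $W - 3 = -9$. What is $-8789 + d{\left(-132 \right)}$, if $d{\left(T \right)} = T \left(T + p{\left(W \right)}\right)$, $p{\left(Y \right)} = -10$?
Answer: $9955$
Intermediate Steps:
$W = -6$ ($W = 3 - 9 = -6$)
$d{\left(T \right)} = T \left(-10 + T\right)$ ($d{\left(T \right)} = T \left(T - 10\right) = T \left(-10 + T\right)$)
$-8789 + d{\left(-132 \right)} = -8789 - 132 \left(-10 - 132\right) = -8789 - -18744 = -8789 + 18744 = 9955$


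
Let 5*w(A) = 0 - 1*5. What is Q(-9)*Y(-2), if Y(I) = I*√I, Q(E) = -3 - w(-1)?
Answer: 4*I*√2 ≈ 5.6569*I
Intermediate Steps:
w(A) = -1 (w(A) = (0 - 1*5)/5 = (0 - 5)/5 = (⅕)*(-5) = -1)
Q(E) = -2 (Q(E) = -3 - 1*(-1) = -3 + 1 = -2)
Y(I) = I^(3/2)
Q(-9)*Y(-2) = -(-4)*I*√2 = 4*I*√2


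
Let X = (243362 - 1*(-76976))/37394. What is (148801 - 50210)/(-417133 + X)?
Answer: -1843355927/7798975532 ≈ -0.23636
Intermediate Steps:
X = 160169/18697 (X = (243362 + 76976)*(1/37394) = 320338*(1/37394) = 160169/18697 ≈ 8.5666)
(148801 - 50210)/(-417133 + X) = (148801 - 50210)/(-417133 + 160169/18697) = 98591/(-7798975532/18697) = 98591*(-18697/7798975532) = -1843355927/7798975532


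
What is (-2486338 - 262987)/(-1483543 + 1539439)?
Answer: -161725/3288 ≈ -49.186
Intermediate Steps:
(-2486338 - 262987)/(-1483543 + 1539439) = -2749325/55896 = -2749325*1/55896 = -161725/3288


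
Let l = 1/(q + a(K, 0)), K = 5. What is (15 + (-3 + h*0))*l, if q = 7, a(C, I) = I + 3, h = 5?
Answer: 6/5 ≈ 1.2000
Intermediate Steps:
a(C, I) = 3 + I
l = 1/10 (l = 1/(7 + (3 + 0)) = 1/(7 + 3) = 1/10 ≈ 0.10000)
(15 + (-3 + h*0))*l = (15 + (-3 + 5*0))*(1/10) = (15 + (-3 + 0))*(1/10) = (15 - 3)*(1/10) = 12*(1/10) = 6/5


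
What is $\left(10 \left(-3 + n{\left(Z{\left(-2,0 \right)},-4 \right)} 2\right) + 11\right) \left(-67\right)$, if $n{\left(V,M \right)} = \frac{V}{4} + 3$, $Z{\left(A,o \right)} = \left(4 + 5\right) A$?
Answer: $3283$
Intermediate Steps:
$Z{\left(A,o \right)} = 9 A$
$n{\left(V,M \right)} = 3 + \frac{V}{4}$ ($n{\left(V,M \right)} = \frac{V}{4} + 3 = 3 + \frac{V}{4}$)
$\left(10 \left(-3 + n{\left(Z{\left(-2,0 \right)},-4 \right)} 2\right) + 11\right) \left(-67\right) = \left(10 \left(-3 + \left(3 + \frac{9 \left(-2\right)}{4}\right) 2\right) + 11\right) \left(-67\right) = \left(10 \left(-3 + \left(3 + \frac{1}{4} \left(-18\right)\right) 2\right) + 11\right) \left(-67\right) = \left(10 \left(-3 + \left(3 - \frac{9}{2}\right) 2\right) + 11\right) \left(-67\right) = \left(10 \left(-3 - 3\right) + 11\right) \left(-67\right) = \left(10 \left(-6\right) + 11\right) \left(-67\right) = \left(-60 + 11\right) \left(-67\right) = \left(-49\right) \left(-67\right) = 3283$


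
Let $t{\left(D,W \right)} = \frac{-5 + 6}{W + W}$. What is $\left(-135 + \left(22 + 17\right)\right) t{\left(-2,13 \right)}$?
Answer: $- \frac{48}{13} \approx -3.6923$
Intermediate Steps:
$t{\left(D,W \right)} = \frac{1}{2 W}$ ($t{\left(D,W \right)} = 1 \frac{1}{2 W} = \frac{1}{2 W}$)
$\left(-135 + \left(22 + 17\right)\right) t{\left(-2,13 \right)} = \left(-135 + \left(22 + 17\right)\right) \frac{1}{2 \cdot 13} = \left(-135 + 39\right) \frac{1}{2} \cdot \frac{1}{13} = \left(-96\right) \frac{1}{26} = - \frac{48}{13}$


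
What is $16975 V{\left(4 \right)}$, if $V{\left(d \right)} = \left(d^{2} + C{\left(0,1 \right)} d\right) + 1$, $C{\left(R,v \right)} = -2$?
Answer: $152775$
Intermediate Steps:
$V{\left(d \right)} = 1 + d^{2} - 2 d$ ($V{\left(d \right)} = \left(d^{2} - 2 d\right) + 1 = 1 + d^{2} - 2 d$)
$16975 V{\left(4 \right)} = 16975 \left(1 + 4^{2} - 8\right) = 16975 \left(1 + 16 - 8\right) = 16975 \cdot 9 = 152775$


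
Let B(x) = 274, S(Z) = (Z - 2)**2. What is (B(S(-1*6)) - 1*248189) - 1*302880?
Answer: -550795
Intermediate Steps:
S(Z) = (-2 + Z)**2
(B(S(-1*6)) - 1*248189) - 1*302880 = (274 - 1*248189) - 1*302880 = (274 - 248189) - 302880 = -247915 - 302880 = -550795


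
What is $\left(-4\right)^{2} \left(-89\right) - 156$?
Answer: $-1580$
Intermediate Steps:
$\left(-4\right)^{2} \left(-89\right) - 156 = 16 \left(-89\right) - 156 = -1424 - 156 = -1580$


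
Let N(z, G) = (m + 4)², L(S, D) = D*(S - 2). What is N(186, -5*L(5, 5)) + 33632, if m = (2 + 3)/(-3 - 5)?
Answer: 2153177/64 ≈ 33643.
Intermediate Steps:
L(S, D) = D*(-2 + S)
m = -5/8 (m = 5/(-8) = 5*(-⅛) = -5/8 ≈ -0.62500)
N(z, G) = 729/64 (N(z, G) = (-5/8 + 4)² = (27/8)² = 729/64)
N(186, -5*L(5, 5)) + 33632 = 729/64 + 33632 = 2153177/64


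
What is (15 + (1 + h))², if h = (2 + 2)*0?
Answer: 256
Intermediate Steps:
h = 0 (h = 4*0 = 0)
(15 + (1 + h))² = (15 + (1 + 0))² = (15 + 1)² = 16² = 256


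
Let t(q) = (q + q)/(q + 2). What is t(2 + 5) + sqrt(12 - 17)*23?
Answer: 14/9 + 23*I*sqrt(5) ≈ 1.5556 + 51.43*I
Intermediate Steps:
t(q) = 2*q/(2 + q) (t(q) = (2*q)/(2 + q) = 2*q/(2 + q))
t(2 + 5) + sqrt(12 - 17)*23 = 2*(2 + 5)/(2 + (2 + 5)) + sqrt(12 - 17)*23 = 2*7/(2 + 7) + sqrt(-5)*23 = 2*7/9 + (I*sqrt(5))*23 = 2*7*(1/9) + 23*I*sqrt(5) = 14/9 + 23*I*sqrt(5)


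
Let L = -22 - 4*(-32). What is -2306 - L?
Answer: -2412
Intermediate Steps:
L = 106 (L = -22 + 128 = 106)
-2306 - L = -2306 - 1*106 = -2306 - 106 = -2412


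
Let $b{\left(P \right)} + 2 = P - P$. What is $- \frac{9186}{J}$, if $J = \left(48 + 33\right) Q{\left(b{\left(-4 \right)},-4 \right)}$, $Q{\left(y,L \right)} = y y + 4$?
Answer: $- \frac{1531}{108} \approx -14.176$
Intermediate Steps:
$b{\left(P \right)} = -2$ ($b{\left(P \right)} = -2 + \left(P - P\right) = -2 + 0 = -2$)
$Q{\left(y,L \right)} = 4 + y^{2}$ ($Q{\left(y,L \right)} = y^{2} + 4 = 4 + y^{2}$)
$J = 648$ ($J = \left(48 + 33\right) \left(4 + \left(-2\right)^{2}\right) = 81 \left(4 + 4\right) = 81 \cdot 8 = 648$)
$- \frac{9186}{J} = - \frac{9186}{648} = \left(-9186\right) \frac{1}{648} = - \frac{1531}{108}$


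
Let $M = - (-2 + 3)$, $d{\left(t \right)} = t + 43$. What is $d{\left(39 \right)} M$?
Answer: $-82$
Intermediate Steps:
$d{\left(t \right)} = 43 + t$
$M = -1$ ($M = \left(-1\right) 1 = -1$)
$d{\left(39 \right)} M = \left(43 + 39\right) \left(-1\right) = 82 \left(-1\right) = -82$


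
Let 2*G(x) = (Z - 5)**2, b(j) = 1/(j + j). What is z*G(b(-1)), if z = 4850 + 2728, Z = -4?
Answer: 306909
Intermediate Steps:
b(j) = 1/(2*j)
G(x) = 81/2 (G(x) = (-4 - 5)**2/2 = (1/2)*(-9)**2 = (1/2)*81 = 81/2)
z = 7578
z*G(b(-1)) = 7578*(81/2) = 306909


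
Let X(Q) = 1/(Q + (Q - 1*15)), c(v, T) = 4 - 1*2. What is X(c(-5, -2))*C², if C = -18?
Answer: -324/11 ≈ -29.455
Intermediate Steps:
c(v, T) = 2 (c(v, T) = 4 - 2 = 2)
X(Q) = 1/(-15 + 2*Q) (X(Q) = 1/(Q + (Q - 15)) = 1/(Q + (-15 + Q)) = 1/(-15 + 2*Q))
X(c(-5, -2))*C² = (-18)²/(-15 + 2*2) = 324/(-15 + 4) = 324/(-11) = -1/11*324 = -324/11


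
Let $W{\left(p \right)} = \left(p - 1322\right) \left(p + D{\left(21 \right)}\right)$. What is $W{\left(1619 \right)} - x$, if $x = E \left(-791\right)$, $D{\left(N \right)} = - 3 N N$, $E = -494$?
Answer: $-302842$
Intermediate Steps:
$D{\left(N \right)} = - 3 N^{2}$
$W{\left(p \right)} = \left(-1323 + p\right) \left(-1322 + p\right)$ ($W{\left(p \right)} = \left(p - 1322\right) \left(p - 3 \cdot 21^{2}\right) = \left(-1322 + p\right) \left(p - 1323\right) = \left(-1322 + p\right) \left(-1323 + p\right) = \left(-1323 + p\right) \left(-1322 + p\right)$)
$x = 390754$ ($x = \left(-494\right) \left(-791\right) = 390754$)
$W{\left(1619 \right)} - x = \left(1749006 + 1619^{2} - 4282255\right) - 390754 = \left(1749006 + 2621161 - 4282255\right) - 390754 = 87912 - 390754 = -302842$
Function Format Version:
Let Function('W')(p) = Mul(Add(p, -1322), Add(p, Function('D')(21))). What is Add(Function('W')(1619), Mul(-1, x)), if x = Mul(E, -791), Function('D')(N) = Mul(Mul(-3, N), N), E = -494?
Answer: -302842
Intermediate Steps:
Function('D')(N) = Mul(-3, Pow(N, 2))
Function('W')(p) = Mul(Add(-1323, p), Add(-1322, p)) (Function('W')(p) = Mul(Add(p, -1322), Add(p, Mul(-3, Pow(21, 2)))) = Mul(Add(-1322, p), Add(p, Mul(-3, 441))) = Mul(Add(-1322, p), Add(p, -1323)) = Mul(Add(-1322, p), Add(-1323, p)) = Mul(Add(-1323, p), Add(-1322, p)))
x = 390754 (x = Mul(-494, -791) = 390754)
Add(Function('W')(1619), Mul(-1, x)) = Add(Add(1749006, Pow(1619, 2), Mul(-2645, 1619)), Mul(-1, 390754)) = Add(Add(1749006, 2621161, -4282255), -390754) = Add(87912, -390754) = -302842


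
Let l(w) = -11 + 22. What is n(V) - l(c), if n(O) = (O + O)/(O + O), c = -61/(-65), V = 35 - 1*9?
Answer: -10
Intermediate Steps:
V = 26 (V = 35 - 9 = 26)
c = 61/65 (c = -61*(-1/65) = 61/65 ≈ 0.93846)
l(w) = 11
n(O) = 1 (n(O) = (2*O)/((2*O)) = (2*O)*(1/(2*O)) = 1)
n(V) - l(c) = 1 - 1*11 = 1 - 11 = -10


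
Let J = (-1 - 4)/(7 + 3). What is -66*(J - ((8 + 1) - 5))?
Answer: 297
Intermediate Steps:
J = -½ (J = -5/10 = -5*⅒ = -½ ≈ -0.50000)
-66*(J - ((8 + 1) - 5)) = -66*(-½ - ((8 + 1) - 5)) = -66*(-½ - (9 - 5)) = -66*(-½ - 1*4) = -66*(-½ - 4) = -66*(-9/2) = 297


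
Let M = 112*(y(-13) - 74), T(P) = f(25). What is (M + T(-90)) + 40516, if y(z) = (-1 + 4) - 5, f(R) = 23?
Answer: 32027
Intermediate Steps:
y(z) = -2 (y(z) = 3 - 5 = -2)
T(P) = 23
M = -8512 (M = 112*(-2 - 74) = 112*(-76) = -8512)
(M + T(-90)) + 40516 = (-8512 + 23) + 40516 = -8489 + 40516 = 32027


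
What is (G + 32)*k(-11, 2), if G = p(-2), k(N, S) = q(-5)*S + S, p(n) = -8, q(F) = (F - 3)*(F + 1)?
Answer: 1584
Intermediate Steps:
q(F) = (1 + F)*(-3 + F) (q(F) = (-3 + F)*(1 + F) = (1 + F)*(-3 + F))
k(N, S) = 33*S (k(N, S) = (-3 + (-5)² - 2*(-5))*S + S = (-3 + 25 + 10)*S + S = 32*S + S = 33*S)
G = -8
(G + 32)*k(-11, 2) = (-8 + 32)*(33*2) = 24*66 = 1584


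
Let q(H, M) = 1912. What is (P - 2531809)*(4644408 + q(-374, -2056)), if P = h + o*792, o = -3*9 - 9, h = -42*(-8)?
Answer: -11894509505200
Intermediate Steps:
h = 336
o = -36 (o = -27 - 9 = -36)
P = -28176 (P = 336 - 36*792 = 336 - 28512 = -28176)
(P - 2531809)*(4644408 + q(-374, -2056)) = (-28176 - 2531809)*(4644408 + 1912) = -2559985*4646320 = -11894509505200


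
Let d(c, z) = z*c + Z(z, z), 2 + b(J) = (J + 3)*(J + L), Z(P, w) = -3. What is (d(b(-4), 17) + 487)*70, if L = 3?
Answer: 32690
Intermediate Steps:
b(J) = -2 + (3 + J)² (b(J) = -2 + (J + 3)*(J + 3) = -2 + (3 + J)*(3 + J) = -2 + (3 + J)²)
d(c, z) = -3 + c*z (d(c, z) = z*c - 3 = c*z - 3 = -3 + c*z)
(d(b(-4), 17) + 487)*70 = ((-3 + (7 + (-4)² + 6*(-4))*17) + 487)*70 = ((-3 + (7 + 16 - 24)*17) + 487)*70 = ((-3 - 1*17) + 487)*70 = ((-3 - 17) + 487)*70 = (-20 + 487)*70 = 467*70 = 32690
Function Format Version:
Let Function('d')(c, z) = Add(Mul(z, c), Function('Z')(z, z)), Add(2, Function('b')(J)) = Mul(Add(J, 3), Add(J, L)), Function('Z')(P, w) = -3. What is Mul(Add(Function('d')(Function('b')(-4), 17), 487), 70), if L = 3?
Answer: 32690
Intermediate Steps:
Function('b')(J) = Add(-2, Pow(Add(3, J), 2)) (Function('b')(J) = Add(-2, Mul(Add(J, 3), Add(J, 3))) = Add(-2, Mul(Add(3, J), Add(3, J))) = Add(-2, Pow(Add(3, J), 2)))
Function('d')(c, z) = Add(-3, Mul(c, z)) (Function('d')(c, z) = Add(Mul(z, c), -3) = Add(Mul(c, z), -3) = Add(-3, Mul(c, z)))
Mul(Add(Function('d')(Function('b')(-4), 17), 487), 70) = Mul(Add(Add(-3, Mul(Add(7, Pow(-4, 2), Mul(6, -4)), 17)), 487), 70) = Mul(Add(Add(-3, Mul(Add(7, 16, -24), 17)), 487), 70) = Mul(Add(Add(-3, Mul(-1, 17)), 487), 70) = Mul(Add(Add(-3, -17), 487), 70) = Mul(Add(-20, 487), 70) = Mul(467, 70) = 32690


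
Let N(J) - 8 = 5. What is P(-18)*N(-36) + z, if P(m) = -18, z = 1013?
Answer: 779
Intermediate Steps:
N(J) = 13 (N(J) = 8 + 5 = 13)
P(-18)*N(-36) + z = -18*13 + 1013 = -234 + 1013 = 779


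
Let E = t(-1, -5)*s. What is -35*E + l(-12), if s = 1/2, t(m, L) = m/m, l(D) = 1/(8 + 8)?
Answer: -279/16 ≈ -17.438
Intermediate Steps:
l(D) = 1/16
t(m, L) = 1
s = ½ ≈ 0.50000
E = ½ (E = 1*(½) = ½ ≈ 0.50000)
-35*E + l(-12) = -35*½ + 1/16 = -35/2 + 1/16 = -279/16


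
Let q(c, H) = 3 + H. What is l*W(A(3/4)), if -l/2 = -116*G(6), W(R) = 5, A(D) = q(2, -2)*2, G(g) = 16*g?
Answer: 111360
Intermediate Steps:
A(D) = 2 (A(D) = (3 - 2)*2 = 1*2 = 2)
l = 22272 (l = -(-232)*16*6 = -(-232)*96 = -2*(-11136) = 22272)
l*W(A(3/4)) = 22272*5 = 111360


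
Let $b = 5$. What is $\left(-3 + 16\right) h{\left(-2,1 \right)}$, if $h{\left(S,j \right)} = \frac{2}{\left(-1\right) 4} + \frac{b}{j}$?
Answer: $\frac{117}{2} \approx 58.5$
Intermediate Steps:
$h{\left(S,j \right)} = - \frac{1}{2} + \frac{5}{j}$ ($h{\left(S,j \right)} = \frac{2}{\left(-1\right) 4} + \frac{5}{j} = \frac{2}{-4} + \frac{5}{j} = 2 \left(- \frac{1}{4}\right) + \frac{5}{j} = - \frac{1}{2} + \frac{5}{j}$)
$\left(-3 + 16\right) h{\left(-2,1 \right)} = \left(-3 + 16\right) \frac{10 - 1}{2 \cdot 1} = 13 \cdot \frac{1}{2} \cdot 1 \left(10 - 1\right) = 13 \cdot \frac{1}{2} \cdot 1 \cdot 9 = 13 \cdot \frac{9}{2} = \frac{117}{2}$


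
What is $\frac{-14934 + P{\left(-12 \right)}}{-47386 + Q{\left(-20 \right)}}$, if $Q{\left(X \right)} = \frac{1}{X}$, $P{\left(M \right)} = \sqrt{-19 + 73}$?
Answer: $\frac{99560}{315907} - \frac{20 \sqrt{6}}{315907} \approx 0.315$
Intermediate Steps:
$P{\left(M \right)} = 3 \sqrt{6}$ ($P{\left(M \right)} = \sqrt{54} = 3 \sqrt{6}$)
$\frac{-14934 + P{\left(-12 \right)}}{-47386 + Q{\left(-20 \right)}} = \frac{-14934 + 3 \sqrt{6}}{-47386 + \frac{1}{-20}} = \frac{-14934 + 3 \sqrt{6}}{-47386 - \frac{1}{20}} = \frac{-14934 + 3 \sqrt{6}}{- \frac{947721}{20}} = \left(-14934 + 3 \sqrt{6}\right) \left(- \frac{20}{947721}\right) = \frac{99560}{315907} - \frac{20 \sqrt{6}}{315907}$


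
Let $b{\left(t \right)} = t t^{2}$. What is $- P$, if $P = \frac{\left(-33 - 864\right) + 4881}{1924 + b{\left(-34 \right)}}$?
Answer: $\frac{332}{3115} \approx 0.10658$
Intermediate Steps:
$b{\left(t \right)} = t^{3}$
$P = - \frac{332}{3115}$ ($P = \frac{\left(-33 - 864\right) + 4881}{1924 + \left(-34\right)^{3}} = \frac{\left(-33 - 864\right) + 4881}{1924 - 39304} = \frac{-897 + 4881}{-37380} = 3984 \left(- \frac{1}{37380}\right) = - \frac{332}{3115} \approx -0.10658$)
$- P = \left(-1\right) \left(- \frac{332}{3115}\right) = \frac{332}{3115}$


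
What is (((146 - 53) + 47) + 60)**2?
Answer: 40000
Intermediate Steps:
(((146 - 53) + 47) + 60)**2 = ((93 + 47) + 60)**2 = (140 + 60)**2 = 200**2 = 40000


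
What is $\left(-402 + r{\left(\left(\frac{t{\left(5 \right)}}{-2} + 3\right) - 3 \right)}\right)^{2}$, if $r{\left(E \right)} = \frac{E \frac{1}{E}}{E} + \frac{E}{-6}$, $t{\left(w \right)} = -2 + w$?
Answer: $\frac{23319241}{144} \approx 1.6194 \cdot 10^{5}$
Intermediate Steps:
$r{\left(E \right)} = \frac{1}{E} - \frac{E}{6}$ ($r{\left(E \right)} = 1 \frac{1}{E} + E \left(- \frac{1}{6}\right) = \frac{1}{E} - \frac{E}{6}$)
$\left(-402 + r{\left(\left(\frac{t{\left(5 \right)}}{-2} + 3\right) - 3 \right)}\right)^{2} = \left(-402 - \left(- \frac{1}{\left(\frac{-2 + 5}{-2} + 3\right) - 3} + \frac{\left(\frac{-2 + 5}{-2} + 3\right) - 3}{6}\right)\right)^{2} = \left(-402 - \left(- \frac{1}{\left(3 \left(- \frac{1}{2}\right) + 3\right) - 3} + \frac{\left(3 \left(- \frac{1}{2}\right) + 3\right) - 3}{6}\right)\right)^{2} = \left(-402 - \left(- \frac{1}{\left(- \frac{3}{2} + 3\right) - 3} + \frac{\left(- \frac{3}{2} + 3\right) - 3}{6}\right)\right)^{2} = \left(-402 - \left(- \frac{1}{\frac{3}{2} - 3} + \frac{\frac{3}{2} - 3}{6}\right)\right)^{2} = \left(-402 + \left(\frac{1}{- \frac{3}{2}} - - \frac{1}{4}\right)\right)^{2} = \left(-402 + \left(- \frac{2}{3} + \frac{1}{4}\right)\right)^{2} = \left(-402 - \frac{5}{12}\right)^{2} = \left(- \frac{4829}{12}\right)^{2} = \frac{23319241}{144}$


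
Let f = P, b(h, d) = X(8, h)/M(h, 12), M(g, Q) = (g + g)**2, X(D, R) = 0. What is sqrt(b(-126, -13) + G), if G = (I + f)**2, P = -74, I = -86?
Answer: 160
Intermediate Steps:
M(g, Q) = 4*g**2 (M(g, Q) = (2*g)**2 = 4*g**2)
b(h, d) = 0 (b(h, d) = 0/((4*h**2)) = 0*(1/(4*h**2)) = 0)
f = -74
G = 25600 (G = (-86 - 74)**2 = (-160)**2 = 25600)
sqrt(b(-126, -13) + G) = sqrt(0 + 25600) = sqrt(25600) = 160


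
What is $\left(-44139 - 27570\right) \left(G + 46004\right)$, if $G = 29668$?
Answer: $-5426363448$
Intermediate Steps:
$\left(-44139 - 27570\right) \left(G + 46004\right) = \left(-44139 - 27570\right) \left(29668 + 46004\right) = \left(-71709\right) 75672 = -5426363448$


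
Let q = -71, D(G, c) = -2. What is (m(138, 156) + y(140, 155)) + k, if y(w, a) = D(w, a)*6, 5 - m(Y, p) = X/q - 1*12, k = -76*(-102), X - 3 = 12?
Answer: 550762/71 ≈ 7757.2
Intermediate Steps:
X = 15 (X = 3 + 12 = 15)
k = 7752
m(Y, p) = 1222/71 (m(Y, p) = 5 - (15/(-71) - 1*12) = 5 - (15*(-1/71) - 12) = 5 - (-15/71 - 12) = 5 - 1*(-867/71) = 5 + 867/71 = 1222/71)
y(w, a) = -12 (y(w, a) = -2*6 = -12)
(m(138, 156) + y(140, 155)) + k = (1222/71 - 12) + 7752 = 370/71 + 7752 = 550762/71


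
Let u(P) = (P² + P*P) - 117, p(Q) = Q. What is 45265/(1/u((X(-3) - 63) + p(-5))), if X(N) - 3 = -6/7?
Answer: 18980021885/49 ≈ 3.8735e+8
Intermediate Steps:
X(N) = 15/7 (X(N) = 3 - 6/7 = 15/7)
u(P) = -117 + 2*P² (u(P) = (P² + P²) - 117 = 2*P² - 117 = -117 + 2*P²)
45265/(1/u((X(-3) - 63) + p(-5))) = 45265/(1/(-117 + 2*((15/7 - 63) - 5)²)) = 45265/(1/(-117 + 2*(-426/7 - 5)²)) = 45265/(1/(-117 + 2*(-461/7)²)) = 45265/(1/(-117 + 2*(212521/49))) = 45265/(1/(-117 + 425042/49)) = 45265/(1/(419309/49)) = 45265/(49/419309) = 45265*(419309/49) = 18980021885/49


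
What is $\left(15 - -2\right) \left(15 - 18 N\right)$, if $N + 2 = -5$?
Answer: $2397$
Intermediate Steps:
$N = -7$ ($N = -2 - 5 = -7$)
$\left(15 - -2\right) \left(15 - 18 N\right) = \left(15 - -2\right) \left(15 - -126\right) = \left(15 + 2\right) \left(15 + 126\right) = 17 \cdot 141 = 2397$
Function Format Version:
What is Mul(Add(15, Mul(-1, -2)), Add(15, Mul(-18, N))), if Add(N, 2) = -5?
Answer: 2397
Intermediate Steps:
N = -7 (N = Add(-2, -5) = -7)
Mul(Add(15, Mul(-1, -2)), Add(15, Mul(-18, N))) = Mul(Add(15, Mul(-1, -2)), Add(15, Mul(-18, -7))) = Mul(Add(15, 2), Add(15, 126)) = Mul(17, 141) = 2397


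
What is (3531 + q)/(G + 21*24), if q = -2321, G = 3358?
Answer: 605/1931 ≈ 0.31331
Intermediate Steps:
(3531 + q)/(G + 21*24) = (3531 - 2321)/(3358 + 21*24) = 1210/(3358 + 504) = 1210/3862 = 1210*(1/3862) = 605/1931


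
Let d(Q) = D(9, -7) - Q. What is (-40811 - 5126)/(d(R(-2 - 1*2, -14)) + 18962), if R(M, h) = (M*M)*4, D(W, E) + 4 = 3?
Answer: -45937/18897 ≈ -2.4309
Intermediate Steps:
D(W, E) = -1 (D(W, E) = -4 + 3 = -1)
R(M, h) = 4*M² (R(M, h) = M²*4 = 4*M²)
d(Q) = -1 - Q
(-40811 - 5126)/(d(R(-2 - 1*2, -14)) + 18962) = (-40811 - 5126)/((-1 - 4*(-2 - 1*2)²) + 18962) = -45937/((-1 - 4*(-2 - 2)²) + 18962) = -45937/((-1 - 4*(-4)²) + 18962) = -45937/((-1 - 4*16) + 18962) = -45937/((-1 - 1*64) + 18962) = -45937/((-1 - 64) + 18962) = -45937/(-65 + 18962) = -45937/18897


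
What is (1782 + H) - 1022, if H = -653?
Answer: 107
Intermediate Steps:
(1782 + H) - 1022 = (1782 - 653) - 1022 = 1129 - 1022 = 107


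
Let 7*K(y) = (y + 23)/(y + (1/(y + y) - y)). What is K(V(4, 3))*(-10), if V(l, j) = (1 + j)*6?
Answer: -22560/7 ≈ -3222.9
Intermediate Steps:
V(l, j) = 6 + 6*j
K(y) = 2*y*(23 + y)/7 (K(y) = ((y + 23)/(y + (1/(y + y) - y)))/7 = ((23 + y)/(y + (1/(2*y) - y)))/7 = ((23 + y)/((1/(2*y))))/7 = ((23 + y)*(2*y))/7 = (2*y*(23 + y))/7 = 2*y*(23 + y)/7)
K(V(4, 3))*(-10) = (2*(6 + 6*3)*(23 + (6 + 6*3))/7)*(-10) = (2*(6 + 18)*(23 + (6 + 18))/7)*(-10) = ((2/7)*24*(23 + 24))*(-10) = ((2/7)*24*47)*(-10) = (2256/7)*(-10) = -22560/7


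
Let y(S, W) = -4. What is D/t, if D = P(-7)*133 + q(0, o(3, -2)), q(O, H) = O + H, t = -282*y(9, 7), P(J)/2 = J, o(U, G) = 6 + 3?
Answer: -1853/1128 ≈ -1.6427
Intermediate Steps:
o(U, G) = 9
P(J) = 2*J
t = 1128 (t = -282*(-4) = 1128)
q(O, H) = H + O
D = -1853 (D = (2*(-7))*133 + (9 + 0) = -14*133 + 9 = -1862 + 9 = -1853)
D/t = -1853/1128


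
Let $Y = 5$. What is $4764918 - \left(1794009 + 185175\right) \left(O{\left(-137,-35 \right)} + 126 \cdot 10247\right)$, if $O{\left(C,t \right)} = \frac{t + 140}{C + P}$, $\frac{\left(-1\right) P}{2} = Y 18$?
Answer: $- \frac{810049939116690}{317} \approx -2.5554 \cdot 10^{12}$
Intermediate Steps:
$P = -180$ ($P = - 2 \cdot 5 \cdot 18 = \left(-2\right) 90 = -180$)
$O{\left(C,t \right)} = \frac{140 + t}{-180 + C}$ ($O{\left(C,t \right)} = \frac{t + 140}{C - 180} = \frac{140 + t}{-180 + C}$)
$4764918 - \left(1794009 + 185175\right) \left(O{\left(-137,-35 \right)} + 126 \cdot 10247\right) = 4764918 - \left(1794009 + 185175\right) \left(\frac{140 - 35}{-180 - 137} + 126 \cdot 10247\right) = 4764918 - 1979184 \left(\frac{1}{-317} \cdot 105 + 1291122\right) = 4764918 - 1979184 \left(\left(- \frac{1}{317}\right) 105 + 1291122\right) = 4764918 - 1979184 \left(- \frac{105}{317} + 1291122\right) = 4764918 - 1979184 \cdot \frac{409285569}{317} = 4764918 - \frac{810051449595696}{317} = - \frac{810049939116690}{317}$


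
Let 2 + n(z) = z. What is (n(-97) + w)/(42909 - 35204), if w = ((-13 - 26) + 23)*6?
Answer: -39/1541 ≈ -0.025308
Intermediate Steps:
n(z) = -2 + z
w = -96 (w = (-39 + 23)*6 = -16*6 = -96)
(n(-97) + w)/(42909 - 35204) = ((-2 - 97) - 96)/(42909 - 35204) = (-99 - 96)/7705 = -195*1/7705 = -39/1541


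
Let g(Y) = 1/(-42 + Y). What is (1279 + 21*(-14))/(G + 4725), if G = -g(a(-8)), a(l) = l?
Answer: 49250/236251 ≈ 0.20846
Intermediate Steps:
G = 1/50 (G = -1/(-42 - 8) = -1/(-50) = -1*(-1/50) = 1/50 ≈ 0.020000)
(1279 + 21*(-14))/(G + 4725) = (1279 + 21*(-14))/(1/50 + 4725) = (1279 - 294)/(236251/50) = 985*(50/236251) = 49250/236251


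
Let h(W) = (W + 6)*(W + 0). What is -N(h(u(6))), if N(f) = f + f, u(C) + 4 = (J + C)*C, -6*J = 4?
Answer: -1904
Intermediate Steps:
J = -⅔ (J = -⅙*4 = -⅔ ≈ -0.66667)
u(C) = -4 + C*(-⅔ + C) (u(C) = -4 + (-⅔ + C)*C = -4 + C*(-⅔ + C))
h(W) = W*(6 + W) (h(W) = (6 + W)*W = W*(6 + W))
N(f) = 2*f
-N(h(u(6))) = -2*(-4 + 6² - ⅔*6)*(6 + (-4 + 6² - ⅔*6)) = -2*(-4 + 36 - 4)*(6 + (-4 + 36 - 4)) = -2*28*(6 + 28) = -2*28*34 = -2*952 = -1*1904 = -1904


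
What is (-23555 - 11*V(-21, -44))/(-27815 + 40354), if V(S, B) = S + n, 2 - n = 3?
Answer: -23313/12539 ≈ -1.8592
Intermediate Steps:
n = -1 (n = 2 - 1*3 = 2 - 3 = -1)
V(S, B) = -1 + S (V(S, B) = S - 1 = -1 + S)
(-23555 - 11*V(-21, -44))/(-27815 + 40354) = (-23555 - 11*(-1 - 21))/(-27815 + 40354) = (-23555 - 11*(-22))/12539 = (-23555 + 242)*(1/12539) = -23313*1/12539 = -23313/12539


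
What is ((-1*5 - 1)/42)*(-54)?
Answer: 54/7 ≈ 7.7143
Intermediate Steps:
((-1*5 - 1)/42)*(-54) = ((-5 - 1)*(1/42))*(-54) = -6*1/42*(-54) = -1/7*(-54) = 54/7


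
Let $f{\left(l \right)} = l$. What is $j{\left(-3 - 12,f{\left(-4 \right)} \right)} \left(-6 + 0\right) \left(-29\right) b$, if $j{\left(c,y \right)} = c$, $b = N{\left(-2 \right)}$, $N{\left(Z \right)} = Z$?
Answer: $5220$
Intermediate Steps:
$b = -2$
$j{\left(-3 - 12,f{\left(-4 \right)} \right)} \left(-6 + 0\right) \left(-29\right) b = \left(-3 - 12\right) \left(-6 + 0\right) \left(-29\right) \left(-2\right) = \left(-3 - 12\right) \left(-6\right) \left(-29\right) \left(-2\right) = \left(-15\right) \left(-6\right) \left(-29\right) \left(-2\right) = 90 \left(-29\right) \left(-2\right) = \left(-2610\right) \left(-2\right) = 5220$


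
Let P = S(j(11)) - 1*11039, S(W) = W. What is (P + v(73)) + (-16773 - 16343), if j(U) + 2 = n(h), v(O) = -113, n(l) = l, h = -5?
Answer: -44275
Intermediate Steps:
j(U) = -7 (j(U) = -2 - 5 = -7)
P = -11046 (P = -7 - 1*11039 = -7 - 11039 = -11046)
(P + v(73)) + (-16773 - 16343) = (-11046 - 113) + (-16773 - 16343) = -11159 - 33116 = -44275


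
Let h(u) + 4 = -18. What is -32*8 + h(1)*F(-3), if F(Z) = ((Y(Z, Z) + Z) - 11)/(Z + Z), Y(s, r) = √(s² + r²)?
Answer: -922/3 + 11*√2 ≈ -291.78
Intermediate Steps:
h(u) = -22 (h(u) = -4 - 18 = -22)
Y(s, r) = √(r² + s²)
F(Z) = (-11 + Z + √2*√(Z²))/(2*Z) (F(Z) = ((√(Z² + Z²) + Z) - 11)/(Z + Z) = ((√(2*Z²) + Z) - 11)/((2*Z)) = ((√2*√(Z²) + Z) - 11)*(1/(2*Z)) = ((Z + √2*√(Z²)) - 11)*(1/(2*Z)) = (-11 + Z + √2*√(Z²))*(1/(2*Z)) = (-11 + Z + √2*√(Z²))/(2*Z))
-32*8 + h(1)*F(-3) = -32*8 - 11*(-11 - 3 + √2*√((-3)²))/(-3) = -256 - 11*(-1)*(-11 - 3 + √2*√9)/3 = -256 - 11*(-1)*(-11 - 3 + √2*3)/3 = -256 - 11*(-1)*(-11 - 3 + 3*√2)/3 = -256 - 11*(-1)*(-14 + 3*√2)/3 = -256 - 22*(7/3 - √2/2) = -256 + (-154/3 + 11*√2) = -922/3 + 11*√2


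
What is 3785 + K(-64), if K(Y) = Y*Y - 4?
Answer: 7877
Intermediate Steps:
K(Y) = -4 + Y² (K(Y) = Y² - 4 = -4 + Y²)
3785 + K(-64) = 3785 + (-4 + (-64)²) = 3785 + (-4 + 4096) = 3785 + 4092 = 7877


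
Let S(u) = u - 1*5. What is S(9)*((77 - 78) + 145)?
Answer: 576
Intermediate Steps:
S(u) = -5 + u (S(u) = u - 5 = -5 + u)
S(9)*((77 - 78) + 145) = (-5 + 9)*((77 - 78) + 145) = 4*(-1 + 145) = 4*144 = 576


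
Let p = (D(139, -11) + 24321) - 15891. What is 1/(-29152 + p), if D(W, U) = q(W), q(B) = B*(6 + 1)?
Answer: -1/19749 ≈ -5.0635e-5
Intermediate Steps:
q(B) = 7*B (q(B) = B*7 = 7*B)
D(W, U) = 7*W
p = 9403 (p = (7*139 + 24321) - 15891 = (973 + 24321) - 15891 = 25294 - 15891 = 9403)
1/(-29152 + p) = 1/(-29152 + 9403) = 1/(-19749) = -1/19749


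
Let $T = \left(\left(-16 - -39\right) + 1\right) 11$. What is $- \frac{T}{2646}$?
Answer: $- \frac{44}{441} \approx -0.099773$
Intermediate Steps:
$T = 264$ ($T = \left(\left(-16 + 39\right) + 1\right) 11 = \left(23 + 1\right) 11 = 24 \cdot 11 = 264$)
$- \frac{T}{2646} = - \frac{264}{2646} = \left(-1\right) \frac{44}{441} = - \frac{44}{441}$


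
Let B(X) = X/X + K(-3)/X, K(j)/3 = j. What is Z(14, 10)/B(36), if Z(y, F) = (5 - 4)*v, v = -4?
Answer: -16/3 ≈ -5.3333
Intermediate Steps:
K(j) = 3*j
Z(y, F) = -4 (Z(y, F) = (5 - 4)*(-4) = 1*(-4) = -4)
B(X) = 1 - 9/X (B(X) = X/X + (3*(-3))/X = 1 - 9/X)
Z(14, 10)/B(36) = -4/((-9 + 36)/36) = -4/((1/36)*27) = -4/(3/4) = (4/3)*(-4) = -16/3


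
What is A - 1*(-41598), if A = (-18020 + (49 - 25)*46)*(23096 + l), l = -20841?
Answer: -38103982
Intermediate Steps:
A = -38145580 (A = (-18020 + (49 - 25)*46)*(23096 - 20841) = (-18020 + 24*46)*2255 = (-18020 + 1104)*2255 = -16916*2255 = -38145580)
A - 1*(-41598) = -38145580 - 1*(-41598) = -38145580 + 41598 = -38103982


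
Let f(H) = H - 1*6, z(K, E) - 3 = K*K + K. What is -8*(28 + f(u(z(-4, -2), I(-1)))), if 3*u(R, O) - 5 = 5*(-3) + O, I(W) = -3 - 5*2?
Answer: -344/3 ≈ -114.67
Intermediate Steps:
I(W) = -13 (I(W) = -3 - 10 = -13)
z(K, E) = 3 + K + K**2 (z(K, E) = 3 + (K*K + K) = 3 + (K**2 + K) = 3 + (K + K**2) = 3 + K + K**2)
u(R, O) = -10/3 + O/3 (u(R, O) = 5/3 + (5*(-3) + O)/3 = 5/3 + (-15 + O)/3 = 5/3 + (-5 + O/3) = -10/3 + O/3)
f(H) = -6 + H (f(H) = H - 6 = -6 + H)
-8*(28 + f(u(z(-4, -2), I(-1)))) = -8*(28 + (-6 + (-10/3 + (1/3)*(-13)))) = -8*(28 + (-6 + (-10/3 - 13/3))) = -8*(28 + (-6 - 23/3)) = -8*(28 - 41/3) = -8*43/3 = -344/3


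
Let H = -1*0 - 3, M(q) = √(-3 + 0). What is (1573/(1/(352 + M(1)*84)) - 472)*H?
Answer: -1659672 - 396396*I*√3 ≈ -1.6597e+6 - 6.8658e+5*I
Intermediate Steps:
M(q) = I*√3 (M(q) = √(-3) = I*√3)
H = -3 (H = 0 - 3 = -3)
(1573/(1/(352 + M(1)*84)) - 472)*H = (1573/(1/(352 + (I*√3)*84)) - 472)*(-3) = (1573/(1/(352 + 84*I*√3)) - 472)*(-3) = (1573*(352 + 84*I*√3) - 472)*(-3) = ((553696 + 132132*I*√3) - 472)*(-3) = (553224 + 132132*I*√3)*(-3) = -1659672 - 396396*I*√3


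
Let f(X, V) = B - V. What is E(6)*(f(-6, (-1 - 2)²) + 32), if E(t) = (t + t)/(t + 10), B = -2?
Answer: 63/4 ≈ 15.750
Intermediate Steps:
E(t) = 2*t/(10 + t) (E(t) = (2*t)/(10 + t) = 2*t/(10 + t))
f(X, V) = -2 - V
E(6)*(f(-6, (-1 - 2)²) + 32) = (2*6/(10 + 6))*((-2 - (-1 - 2)²) + 32) = (2*6/16)*((-2 - 1*(-3)²) + 32) = (2*6*(1/16))*((-2 - 1*9) + 32) = 3*((-2 - 9) + 32)/4 = 3*(-11 + 32)/4 = (¾)*21 = 63/4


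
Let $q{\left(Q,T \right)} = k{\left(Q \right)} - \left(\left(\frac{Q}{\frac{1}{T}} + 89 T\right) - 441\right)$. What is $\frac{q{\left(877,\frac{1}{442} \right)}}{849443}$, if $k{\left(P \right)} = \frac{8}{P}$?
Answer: $\frac{85051474}{164636493931} \approx 0.0005166$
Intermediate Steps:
$q{\left(Q,T \right)} = 441 - 89 T + \frac{8}{Q} - Q T$ ($q{\left(Q,T \right)} = \frac{8}{Q} - \left(\left(\frac{Q}{\frac{1}{T}} + 89 T\right) - 441\right) = \frac{8}{Q} - \left(\left(T Q + 89 T\right) - 441\right) = \frac{8}{Q} - \left(\left(Q T + 89 T\right) - 441\right) = \frac{8}{Q} - \left(\left(89 T + Q T\right) - 441\right) = \frac{8}{Q} - \left(-441 + 89 T + Q T\right) = 441 - 89 T + \frac{8}{Q} - Q T$)
$\frac{q{\left(877,\frac{1}{442} \right)}}{849443} = \frac{441 - \frac{89}{442} + \frac{8}{877} - \frac{877}{442}}{849443} = \left(441 - \frac{89}{442} + 8 \cdot \frac{1}{877} - 877 \cdot \frac{1}{442}\right) \frac{1}{849443} = \left(441 - \frac{89}{442} + \frac{8}{877} - \frac{877}{442}\right) \frac{1}{849443} = \frac{85051474}{193817} \cdot \frac{1}{849443} = \frac{85051474}{164636493931}$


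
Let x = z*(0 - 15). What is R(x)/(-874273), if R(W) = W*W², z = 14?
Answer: 9261000/874273 ≈ 10.593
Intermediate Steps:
x = -210 (x = 14*(0 - 15) = 14*(-15) = -210)
R(W) = W³
R(x)/(-874273) = (-210)³/(-874273) = -9261000*(-1/874273) = 9261000/874273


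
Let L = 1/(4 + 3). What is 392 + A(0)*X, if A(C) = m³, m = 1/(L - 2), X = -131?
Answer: 906157/2197 ≈ 412.45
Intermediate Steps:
L = ⅐ (L = 1/7 = ⅐ ≈ 0.14286)
m = -7/13 (m = 1/(⅐ - 2) = 1/(-13/7) = -7/13 ≈ -0.53846)
A(C) = -343/2197 (A(C) = (-7/13)³ = -343/2197)
392 + A(0)*X = 392 - 343/2197*(-131) = 392 + 44933/2197 = 906157/2197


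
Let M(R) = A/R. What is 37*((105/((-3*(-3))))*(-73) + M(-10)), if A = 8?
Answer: -473119/15 ≈ -31541.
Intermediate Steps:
M(R) = 8/R
37*((105/((-3*(-3))))*(-73) + M(-10)) = 37*((105/((-3*(-3))))*(-73) + 8/(-10)) = 37*((105/9)*(-73) + 8*(-1/10)) = 37*((105*(1/9))*(-73) - 4/5) = 37*((35/3)*(-73) - 4/5) = 37*(-2555/3 - 4/5) = 37*(-12787/15) = -473119/15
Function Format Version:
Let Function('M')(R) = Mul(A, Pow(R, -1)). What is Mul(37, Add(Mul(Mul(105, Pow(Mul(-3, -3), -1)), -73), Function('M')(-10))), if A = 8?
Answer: Rational(-473119, 15) ≈ -31541.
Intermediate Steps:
Function('M')(R) = Mul(8, Pow(R, -1))
Mul(37, Add(Mul(Mul(105, Pow(Mul(-3, -3), -1)), -73), Function('M')(-10))) = Mul(37, Add(Mul(Mul(105, Pow(Mul(-3, -3), -1)), -73), Mul(8, Pow(-10, -1)))) = Mul(37, Add(Mul(Mul(105, Pow(9, -1)), -73), Mul(8, Rational(-1, 10)))) = Mul(37, Add(Mul(Mul(105, Rational(1, 9)), -73), Rational(-4, 5))) = Mul(37, Add(Mul(Rational(35, 3), -73), Rational(-4, 5))) = Mul(37, Add(Rational(-2555, 3), Rational(-4, 5))) = Mul(37, Rational(-12787, 15)) = Rational(-473119, 15)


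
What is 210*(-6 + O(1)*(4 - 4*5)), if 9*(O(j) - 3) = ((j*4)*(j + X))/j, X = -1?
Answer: -11340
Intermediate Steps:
O(j) = 23/9 + 4*j/9 (O(j) = 3 + (((j*4)*(j - 1))/j)/9 = 3 + (((4*j)*(-1 + j))/j)/9 = 3 + ((4*j*(-1 + j))/j)/9 = 3 + (-4 + 4*j)/9 = 3 + (-4/9 + 4*j/9) = 23/9 + 4*j/9)
210*(-6 + O(1)*(4 - 4*5)) = 210*(-6 + (23/9 + (4/9)*1)*(4 - 4*5)) = 210*(-6 + (23/9 + 4/9)*(4 - 20)) = 210*(-6 + 3*(-16)) = 210*(-6 - 48) = 210*(-54) = -11340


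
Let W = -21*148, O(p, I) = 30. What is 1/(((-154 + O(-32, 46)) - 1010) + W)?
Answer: -1/4242 ≈ -0.00023574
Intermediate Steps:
W = -3108
1/(((-154 + O(-32, 46)) - 1010) + W) = 1/(((-154 + 30) - 1010) - 3108) = 1/((-124 - 1010) - 3108) = 1/(-1134 - 3108) = 1/(-4242) = -1/4242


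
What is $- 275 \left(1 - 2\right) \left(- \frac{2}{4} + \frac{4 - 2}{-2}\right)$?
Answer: $- \frac{825}{2} \approx -412.5$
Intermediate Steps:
$- 275 \left(1 - 2\right) \left(- \frac{2}{4} + \frac{4 - 2}{-2}\right) = - 275 \left(1 - 2\right) \left(\left(-2\right) \frac{1}{4} + 2 \left(- \frac{1}{2}\right)\right) = - 275 \left(- (- \frac{1}{2} - 1)\right) = - 275 \left(\left(-1\right) \left(- \frac{3}{2}\right)\right) = \left(-275\right) \frac{3}{2} = - \frac{825}{2}$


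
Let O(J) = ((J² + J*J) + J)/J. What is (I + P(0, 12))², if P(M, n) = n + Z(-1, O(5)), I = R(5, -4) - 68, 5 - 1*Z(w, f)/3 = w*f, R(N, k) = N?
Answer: 9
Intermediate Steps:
O(J) = (J + 2*J²)/J (O(J) = ((J² + J²) + J)/J = (2*J² + J)/J = (J + 2*J²)/J)
Z(w, f) = 15 - 3*f*w (Z(w, f) = 15 - 3*w*f = 15 - 3*f*w)
I = -63 (I = 5 - 68 = -63)
P(M, n) = 48 + n (P(M, n) = n + (15 - 3*(1 + 2*5)*(-1)) = n + (15 - 3*(1 + 10)*(-1)) = n + (15 - 3*11*(-1)) = n + (15 + 33) = n + 48 = 48 + n)
(I + P(0, 12))² = (-63 + (48 + 12))² = (-63 + 60)² = (-3)² = 9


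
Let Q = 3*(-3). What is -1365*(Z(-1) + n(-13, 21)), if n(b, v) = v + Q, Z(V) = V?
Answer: -15015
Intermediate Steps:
Q = -9
n(b, v) = -9 + v (n(b, v) = v - 9 = -9 + v)
-1365*(Z(-1) + n(-13, 21)) = -1365*(-1 + (-9 + 21)) = -1365*(-1 + 12) = -1365*11 = -15015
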